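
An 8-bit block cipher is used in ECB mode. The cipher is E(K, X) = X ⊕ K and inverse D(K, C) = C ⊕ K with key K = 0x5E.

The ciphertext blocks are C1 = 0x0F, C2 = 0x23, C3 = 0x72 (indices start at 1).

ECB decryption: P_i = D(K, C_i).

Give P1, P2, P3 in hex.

P1: D(K, 0x0F) = 0x51.
P2: D(K, 0x23) = 0x7D.
P3: D(K, 0x72) = 0x2C.

P1 = 0x51, P2 = 0x7D, P3 = 0x2C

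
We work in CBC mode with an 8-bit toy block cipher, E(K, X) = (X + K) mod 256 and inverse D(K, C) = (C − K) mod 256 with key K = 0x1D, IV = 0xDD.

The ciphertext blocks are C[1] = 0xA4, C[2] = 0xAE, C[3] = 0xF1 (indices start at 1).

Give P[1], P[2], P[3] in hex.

P[1] = 0x5A, P[2] = 0x35, P[3] = 0x7A

CBC decryption: P_i = D(K, C_i) ⊕ C_{i−1}, with C_{0} = IV.
P[1]: D(K, 0xA4) = 0x87; 0x87 ⊕ 0xDD = 0x5A.
P[2]: D(K, 0xAE) = 0x91; 0x91 ⊕ 0xA4 = 0x35.
P[3]: D(K, 0xF1) = 0xD4; 0xD4 ⊕ 0xAE = 0x7A.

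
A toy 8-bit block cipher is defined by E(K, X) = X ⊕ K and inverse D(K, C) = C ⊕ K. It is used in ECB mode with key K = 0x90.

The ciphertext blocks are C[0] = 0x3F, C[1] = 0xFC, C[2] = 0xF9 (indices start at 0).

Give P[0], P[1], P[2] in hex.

ECB decryption: P_i = D(K, C_i).
P[0]: D(K, 0x3F) = 0xAF.
P[1]: D(K, 0xFC) = 0x6C.
P[2]: D(K, 0xF9) = 0x69.

P[0] = 0xAF, P[1] = 0x6C, P[2] = 0x69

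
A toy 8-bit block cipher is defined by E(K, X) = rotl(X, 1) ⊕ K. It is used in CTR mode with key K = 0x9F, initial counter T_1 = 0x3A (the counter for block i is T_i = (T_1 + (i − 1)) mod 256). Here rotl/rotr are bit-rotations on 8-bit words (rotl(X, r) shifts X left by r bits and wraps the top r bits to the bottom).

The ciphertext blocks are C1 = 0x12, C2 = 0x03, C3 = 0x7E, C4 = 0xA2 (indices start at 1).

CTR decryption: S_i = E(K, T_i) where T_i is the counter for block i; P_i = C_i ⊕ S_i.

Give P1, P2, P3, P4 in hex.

P1: T = 0x3A, S = E(K, T) = 0xEB; 0x12 ⊕ 0xEB = 0xF9.
P2: T = 0x3B, S = E(K, T) = 0xE9; 0x03 ⊕ 0xE9 = 0xEA.
P3: T = 0x3C, S = E(K, T) = 0xE7; 0x7E ⊕ 0xE7 = 0x99.
P4: T = 0x3D, S = E(K, T) = 0xE5; 0xA2 ⊕ 0xE5 = 0x47.

P1 = 0xF9, P2 = 0xEA, P3 = 0x99, P4 = 0x47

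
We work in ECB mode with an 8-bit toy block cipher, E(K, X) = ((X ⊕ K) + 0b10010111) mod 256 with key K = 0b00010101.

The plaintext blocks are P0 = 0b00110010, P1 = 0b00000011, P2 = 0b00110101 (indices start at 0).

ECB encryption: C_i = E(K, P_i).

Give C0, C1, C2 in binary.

C0: E(K, 0b00110010) = 0b10111110.
C1: E(K, 0b00000011) = 0b10101101.
C2: E(K, 0b00110101) = 0b10110111.

C0 = 0b10111110, C1 = 0b10101101, C2 = 0b10110111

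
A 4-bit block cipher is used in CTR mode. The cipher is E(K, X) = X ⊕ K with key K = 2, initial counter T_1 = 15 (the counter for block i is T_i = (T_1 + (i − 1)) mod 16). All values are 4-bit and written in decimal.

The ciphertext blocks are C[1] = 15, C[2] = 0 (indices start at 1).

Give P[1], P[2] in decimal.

P[1] = 2, P[2] = 2

CTR decryption: S_i = E(K, T_i) where T_i is the counter for block i; P_i = C_i ⊕ S_i.
P[1]: T = 15, S = E(K, T) = 13; 15 ⊕ 13 = 2.
P[2]: T = 0, S = E(K, T) = 2; 0 ⊕ 2 = 2.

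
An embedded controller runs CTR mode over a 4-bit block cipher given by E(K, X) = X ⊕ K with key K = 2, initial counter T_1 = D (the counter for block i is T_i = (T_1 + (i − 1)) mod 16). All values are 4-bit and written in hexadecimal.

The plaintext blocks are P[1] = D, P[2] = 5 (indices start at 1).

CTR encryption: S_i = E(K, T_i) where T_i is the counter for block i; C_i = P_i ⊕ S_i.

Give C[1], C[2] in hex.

C[1]: T = D, S = E(K, T) = F; D ⊕ F = 2.
C[2]: T = E, S = E(K, T) = C; 5 ⊕ C = 9.

C[1] = 2, C[2] = 9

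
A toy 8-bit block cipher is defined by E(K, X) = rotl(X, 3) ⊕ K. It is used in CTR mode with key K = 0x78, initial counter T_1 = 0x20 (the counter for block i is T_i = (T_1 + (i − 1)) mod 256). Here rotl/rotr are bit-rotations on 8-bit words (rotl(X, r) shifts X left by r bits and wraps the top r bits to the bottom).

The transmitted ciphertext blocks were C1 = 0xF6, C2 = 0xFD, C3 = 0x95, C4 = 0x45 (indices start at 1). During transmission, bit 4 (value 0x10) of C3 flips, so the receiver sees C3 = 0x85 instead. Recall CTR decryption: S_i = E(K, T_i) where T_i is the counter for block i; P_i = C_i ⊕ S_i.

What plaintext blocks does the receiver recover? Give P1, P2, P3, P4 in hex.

Only C3 changed, to 0x85. In CTR, a change in C_i flips the same bit in P_i only; the keystream is unaffected. Decrypting the received ciphertext:
P1: T = 0x20, S = E(K, T) = 0x79; 0xF6 ⊕ 0x79 = 0x8F.
P2: T = 0x21, S = E(K, T) = 0x71; 0xFD ⊕ 0x71 = 0x8C.
P3: T = 0x22, S = E(K, T) = 0x69; 0x85 ⊕ 0x69 = 0xEC.
P4: T = 0x23, S = E(K, T) = 0x61; 0x45 ⊕ 0x61 = 0x24.
Blocks that differ from the original plaintext: P3.

P1 = 0x8F, P2 = 0x8C, P3 = 0xEC, P4 = 0x24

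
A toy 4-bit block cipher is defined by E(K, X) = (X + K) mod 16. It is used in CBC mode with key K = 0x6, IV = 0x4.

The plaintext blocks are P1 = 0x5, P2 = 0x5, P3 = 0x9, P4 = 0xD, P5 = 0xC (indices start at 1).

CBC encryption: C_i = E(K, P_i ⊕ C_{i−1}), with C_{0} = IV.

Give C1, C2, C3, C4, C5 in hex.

C1 = 0x7, C2 = 0x8, C3 = 0x7, C4 = 0x0, C5 = 0x2

C1: P1 ⊕ 0x4 = 0x1; E(K, 0x1) = 0x7.
C2: P2 ⊕ 0x7 = 0x2; E(K, 0x2) = 0x8.
C3: P3 ⊕ 0x8 = 0x1; E(K, 0x1) = 0x7.
C4: P4 ⊕ 0x7 = 0xA; E(K, 0xA) = 0x0.
C5: P5 ⊕ 0x0 = 0xC; E(K, 0xC) = 0x2.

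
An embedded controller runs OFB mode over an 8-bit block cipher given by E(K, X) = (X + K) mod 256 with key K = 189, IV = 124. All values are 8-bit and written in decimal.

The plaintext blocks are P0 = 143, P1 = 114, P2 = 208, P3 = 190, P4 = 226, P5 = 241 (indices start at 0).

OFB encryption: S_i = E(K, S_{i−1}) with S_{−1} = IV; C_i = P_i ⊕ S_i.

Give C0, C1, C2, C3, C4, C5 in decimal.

C0 = 182, C1 = 132, C2 = 99, C3 = 206, C4 = 207, C5 = 27

C0: S = E(K, 124) = 57; 143 ⊕ 57 = 182.
C1: S = E(K, 57) = 246; 114 ⊕ 246 = 132.
C2: S = E(K, 246) = 179; 208 ⊕ 179 = 99.
C3: S = E(K, 179) = 112; 190 ⊕ 112 = 206.
C4: S = E(K, 112) = 45; 226 ⊕ 45 = 207.
C5: S = E(K, 45) = 234; 241 ⊕ 234 = 27.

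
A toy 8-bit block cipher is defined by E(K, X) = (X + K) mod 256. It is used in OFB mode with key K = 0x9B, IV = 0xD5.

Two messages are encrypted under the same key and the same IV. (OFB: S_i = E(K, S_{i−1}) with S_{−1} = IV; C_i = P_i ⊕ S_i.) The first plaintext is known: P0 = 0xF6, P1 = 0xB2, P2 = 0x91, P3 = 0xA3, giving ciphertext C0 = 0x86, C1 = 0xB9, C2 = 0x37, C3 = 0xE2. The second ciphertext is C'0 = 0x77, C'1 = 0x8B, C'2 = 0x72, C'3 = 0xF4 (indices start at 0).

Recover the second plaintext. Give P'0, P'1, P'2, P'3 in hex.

P'0 = 0x07, P'1 = 0x80, P'2 = 0xD4, P'3 = 0xB5

In OFB with a reused IV, both messages share the same keystream S_i, so C_i ⊕ C'_i = P_i ⊕ P'_i and thus P'_i = P_i ⊕ C_i ⊕ C'_i.
P'0: 0xF6 ⊕ 0x86 ⊕ 0x77 = 0x07.
P'1: 0xB2 ⊕ 0xB9 ⊕ 0x8B = 0x80.
P'2: 0x91 ⊕ 0x37 ⊕ 0x72 = 0xD4.
P'3: 0xA3 ⊕ 0xE2 ⊕ 0xF4 = 0xB5.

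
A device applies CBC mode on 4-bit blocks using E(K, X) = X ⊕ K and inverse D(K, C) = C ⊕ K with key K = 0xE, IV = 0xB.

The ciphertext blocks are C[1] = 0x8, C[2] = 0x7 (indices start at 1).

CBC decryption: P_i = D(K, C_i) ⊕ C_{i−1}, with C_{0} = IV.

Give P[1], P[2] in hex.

P[1]: D(K, 0x8) = 0x6; 0x6 ⊕ 0xB = 0xD.
P[2]: D(K, 0x7) = 0x9; 0x9 ⊕ 0x8 = 0x1.

P[1] = 0xD, P[2] = 0x1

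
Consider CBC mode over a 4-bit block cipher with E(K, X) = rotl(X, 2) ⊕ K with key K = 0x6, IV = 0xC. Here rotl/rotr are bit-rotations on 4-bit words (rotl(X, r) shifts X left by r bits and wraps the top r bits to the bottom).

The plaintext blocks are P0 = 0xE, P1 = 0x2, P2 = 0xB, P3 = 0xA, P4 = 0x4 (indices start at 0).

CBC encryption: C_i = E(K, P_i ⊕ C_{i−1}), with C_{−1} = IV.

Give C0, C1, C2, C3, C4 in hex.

C0 = 0xE, C1 = 0x5, C2 = 0xD, C3 = 0xB, C4 = 0x9

C0: P0 ⊕ 0xC = 0x2; E(K, 0x2) = 0xE.
C1: P1 ⊕ 0xE = 0xC; E(K, 0xC) = 0x5.
C2: P2 ⊕ 0x5 = 0xE; E(K, 0xE) = 0xD.
C3: P3 ⊕ 0xD = 0x7; E(K, 0x7) = 0xB.
C4: P4 ⊕ 0xB = 0xF; E(K, 0xF) = 0x9.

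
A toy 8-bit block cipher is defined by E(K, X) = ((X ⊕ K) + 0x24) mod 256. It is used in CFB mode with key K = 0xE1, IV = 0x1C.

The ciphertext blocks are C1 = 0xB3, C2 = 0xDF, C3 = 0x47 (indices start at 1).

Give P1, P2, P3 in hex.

CFB decryption: P_i = C_i ⊕ E(K, C_{i−1}), with C_{0} = IV.
P1: E(K, 0x1C) = 0x21; 0xB3 ⊕ 0x21 = 0x92.
P2: E(K, 0xB3) = 0x76; 0xDF ⊕ 0x76 = 0xA9.
P3: E(K, 0xDF) = 0x62; 0x47 ⊕ 0x62 = 0x25.

P1 = 0x92, P2 = 0xA9, P3 = 0x25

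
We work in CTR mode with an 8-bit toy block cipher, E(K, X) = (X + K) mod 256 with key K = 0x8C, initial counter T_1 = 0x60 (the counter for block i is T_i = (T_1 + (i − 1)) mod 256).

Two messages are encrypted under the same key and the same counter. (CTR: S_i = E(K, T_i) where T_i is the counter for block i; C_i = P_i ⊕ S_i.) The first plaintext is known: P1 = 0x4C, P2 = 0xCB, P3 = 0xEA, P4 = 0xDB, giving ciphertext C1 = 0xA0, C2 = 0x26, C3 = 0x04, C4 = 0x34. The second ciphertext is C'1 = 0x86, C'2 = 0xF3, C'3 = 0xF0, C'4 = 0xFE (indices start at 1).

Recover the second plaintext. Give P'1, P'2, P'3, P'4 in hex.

In CTR with a reused counter, both messages share the same keystream S_i, so C_i ⊕ C'_i = P_i ⊕ P'_i and thus P'_i = P_i ⊕ C_i ⊕ C'_i.
P'1: 0x4C ⊕ 0xA0 ⊕ 0x86 = 0x6A.
P'2: 0xCB ⊕ 0x26 ⊕ 0xF3 = 0x1E.
P'3: 0xEA ⊕ 0x04 ⊕ 0xF0 = 0x1E.
P'4: 0xDB ⊕ 0x34 ⊕ 0xFE = 0x11.

P'1 = 0x6A, P'2 = 0x1E, P'3 = 0x1E, P'4 = 0x11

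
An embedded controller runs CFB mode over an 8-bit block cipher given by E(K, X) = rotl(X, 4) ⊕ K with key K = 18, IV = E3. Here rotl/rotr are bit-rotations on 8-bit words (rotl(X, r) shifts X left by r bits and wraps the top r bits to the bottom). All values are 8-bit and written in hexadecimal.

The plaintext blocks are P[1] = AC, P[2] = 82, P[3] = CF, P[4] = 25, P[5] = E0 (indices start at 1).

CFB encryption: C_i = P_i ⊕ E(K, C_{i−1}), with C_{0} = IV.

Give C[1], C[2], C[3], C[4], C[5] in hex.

C[1] = 8A, C[2] = 32, C[3] = F4, C[4] = 72, C[5] = DF

C[1]: E(K, E3) = 26; AC ⊕ 26 = 8A.
C[2]: E(K, 8A) = B0; 82 ⊕ B0 = 32.
C[3]: E(K, 32) = 3B; CF ⊕ 3B = F4.
C[4]: E(K, F4) = 57; 25 ⊕ 57 = 72.
C[5]: E(K, 72) = 3F; E0 ⊕ 3F = DF.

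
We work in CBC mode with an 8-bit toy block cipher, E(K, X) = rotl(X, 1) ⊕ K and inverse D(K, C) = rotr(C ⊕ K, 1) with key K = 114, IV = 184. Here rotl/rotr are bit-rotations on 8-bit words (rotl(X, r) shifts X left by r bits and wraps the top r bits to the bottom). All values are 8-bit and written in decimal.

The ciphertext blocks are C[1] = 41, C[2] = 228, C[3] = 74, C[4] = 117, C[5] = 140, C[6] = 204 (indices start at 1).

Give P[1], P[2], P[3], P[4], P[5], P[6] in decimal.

CBC decryption: P_i = D(K, C_i) ⊕ C_{i−1}, with C_{0} = IV.
P[1]: D(K, 41) = 173; 173 ⊕ 184 = 21.
P[2]: D(K, 228) = 75; 75 ⊕ 41 = 98.
P[3]: D(K, 74) = 28; 28 ⊕ 228 = 248.
P[4]: D(K, 117) = 131; 131 ⊕ 74 = 201.
P[5]: D(K, 140) = 127; 127 ⊕ 117 = 10.
P[6]: D(K, 204) = 95; 95 ⊕ 140 = 211.

P[1] = 21, P[2] = 98, P[3] = 248, P[4] = 201, P[5] = 10, P[6] = 211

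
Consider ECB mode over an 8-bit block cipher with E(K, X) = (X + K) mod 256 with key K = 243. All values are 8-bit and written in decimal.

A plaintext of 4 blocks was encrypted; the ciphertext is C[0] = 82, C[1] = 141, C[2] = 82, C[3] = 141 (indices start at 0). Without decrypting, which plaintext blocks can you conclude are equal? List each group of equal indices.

ECB encrypts each block independently with the same key, so equal ciphertext blocks imply equal plaintext blocks.
C[0] = C[2] = 82, so P[0] = P[2].
C[1] = C[3] = 141, so P[1] = P[3].

P[0] = P[2]; P[1] = P[3]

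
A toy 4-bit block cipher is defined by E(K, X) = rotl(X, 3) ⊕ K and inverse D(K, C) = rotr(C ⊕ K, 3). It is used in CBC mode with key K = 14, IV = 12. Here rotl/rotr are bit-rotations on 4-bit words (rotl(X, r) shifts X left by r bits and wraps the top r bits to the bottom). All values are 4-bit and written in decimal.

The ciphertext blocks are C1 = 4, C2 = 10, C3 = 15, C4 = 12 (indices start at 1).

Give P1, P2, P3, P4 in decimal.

CBC decryption: P_i = D(K, C_i) ⊕ C_{i−1}, with C_{0} = IV.
P1: D(K, 4) = 5; 5 ⊕ 12 = 9.
P2: D(K, 10) = 8; 8 ⊕ 4 = 12.
P3: D(K, 15) = 2; 2 ⊕ 10 = 8.
P4: D(K, 12) = 4; 4 ⊕ 15 = 11.

P1 = 9, P2 = 12, P3 = 8, P4 = 11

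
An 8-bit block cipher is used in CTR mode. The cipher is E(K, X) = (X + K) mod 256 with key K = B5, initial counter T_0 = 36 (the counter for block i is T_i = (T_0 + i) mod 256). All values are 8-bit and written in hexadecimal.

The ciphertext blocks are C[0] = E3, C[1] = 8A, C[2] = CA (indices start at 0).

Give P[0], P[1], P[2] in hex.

P[0] = 08, P[1] = 66, P[2] = 27

CTR decryption: S_i = E(K, T_i) where T_i is the counter for block i; P_i = C_i ⊕ S_i.
P[0]: T = 36, S = E(K, T) = EB; E3 ⊕ EB = 08.
P[1]: T = 37, S = E(K, T) = EC; 8A ⊕ EC = 66.
P[2]: T = 38, S = E(K, T) = ED; CA ⊕ ED = 27.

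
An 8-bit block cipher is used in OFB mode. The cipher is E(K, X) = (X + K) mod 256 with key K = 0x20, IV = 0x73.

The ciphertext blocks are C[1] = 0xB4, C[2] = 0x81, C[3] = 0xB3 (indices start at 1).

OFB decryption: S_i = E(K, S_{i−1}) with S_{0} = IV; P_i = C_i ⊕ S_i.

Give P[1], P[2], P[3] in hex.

P[1]: S = E(K, 0x73) = 0x93; 0xB4 ⊕ 0x93 = 0x27.
P[2]: S = E(K, 0x93) = 0xB3; 0x81 ⊕ 0xB3 = 0x32.
P[3]: S = E(K, 0xB3) = 0xD3; 0xB3 ⊕ 0xD3 = 0x60.

P[1] = 0x27, P[2] = 0x32, P[3] = 0x60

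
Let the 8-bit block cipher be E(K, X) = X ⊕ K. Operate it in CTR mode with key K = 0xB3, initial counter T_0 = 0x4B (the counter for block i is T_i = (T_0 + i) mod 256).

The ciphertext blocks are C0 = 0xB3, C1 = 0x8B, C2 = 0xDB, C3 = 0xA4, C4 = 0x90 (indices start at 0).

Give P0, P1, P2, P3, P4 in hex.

P0 = 0x4B, P1 = 0x74, P2 = 0x25, P3 = 0x59, P4 = 0x6C

CTR decryption: S_i = E(K, T_i) where T_i is the counter for block i; P_i = C_i ⊕ S_i.
P0: T = 0x4B, S = E(K, T) = 0xF8; 0xB3 ⊕ 0xF8 = 0x4B.
P1: T = 0x4C, S = E(K, T) = 0xFF; 0x8B ⊕ 0xFF = 0x74.
P2: T = 0x4D, S = E(K, T) = 0xFE; 0xDB ⊕ 0xFE = 0x25.
P3: T = 0x4E, S = E(K, T) = 0xFD; 0xA4 ⊕ 0xFD = 0x59.
P4: T = 0x4F, S = E(K, T) = 0xFC; 0x90 ⊕ 0xFC = 0x6C.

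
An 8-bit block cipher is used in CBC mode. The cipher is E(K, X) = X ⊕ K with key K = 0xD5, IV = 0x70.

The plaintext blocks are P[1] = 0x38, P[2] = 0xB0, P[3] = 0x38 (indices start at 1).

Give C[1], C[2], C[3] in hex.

C[1] = 0x9D, C[2] = 0xF8, C[3] = 0x15

CBC encryption: C_i = E(K, P_i ⊕ C_{i−1}), with C_{0} = IV.
C[1]: P[1] ⊕ 0x70 = 0x48; E(K, 0x48) = 0x9D.
C[2]: P[2] ⊕ 0x9D = 0x2D; E(K, 0x2D) = 0xF8.
C[3]: P[3] ⊕ 0xF8 = 0xC0; E(K, 0xC0) = 0x15.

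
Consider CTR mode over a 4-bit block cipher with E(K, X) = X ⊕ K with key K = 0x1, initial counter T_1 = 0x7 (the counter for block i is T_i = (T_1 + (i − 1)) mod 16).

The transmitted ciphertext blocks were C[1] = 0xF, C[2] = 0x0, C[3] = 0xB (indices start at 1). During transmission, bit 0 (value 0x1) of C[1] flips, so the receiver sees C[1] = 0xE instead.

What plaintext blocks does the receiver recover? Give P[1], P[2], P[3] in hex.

P[1] = 0x8, P[2] = 0x9, P[3] = 0x3

CTR decryption: S_i = E(K, T_i) where T_i is the counter for block i; P_i = C_i ⊕ S_i.
Only C[1] changed, to 0xE. In CTR, a change in C_i flips the same bit in P_i only; the keystream is unaffected. Decrypting the received ciphertext:
P[1]: T = 0x7, S = E(K, T) = 0x6; 0xE ⊕ 0x6 = 0x8.
P[2]: T = 0x8, S = E(K, T) = 0x9; 0x0 ⊕ 0x9 = 0x9.
P[3]: T = 0x9, S = E(K, T) = 0x8; 0xB ⊕ 0x8 = 0x3.
Blocks that differ from the original plaintext: P[1].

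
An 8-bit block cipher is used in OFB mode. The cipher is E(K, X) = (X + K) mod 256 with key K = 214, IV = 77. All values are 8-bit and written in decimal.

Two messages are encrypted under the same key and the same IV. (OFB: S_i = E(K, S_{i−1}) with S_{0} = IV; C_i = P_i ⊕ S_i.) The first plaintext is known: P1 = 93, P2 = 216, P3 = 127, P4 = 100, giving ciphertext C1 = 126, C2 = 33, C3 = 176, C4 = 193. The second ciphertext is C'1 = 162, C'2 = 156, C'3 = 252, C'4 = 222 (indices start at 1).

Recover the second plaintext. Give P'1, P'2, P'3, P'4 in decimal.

P'1 = 129, P'2 = 101, P'3 = 51, P'4 = 123

In OFB with a reused IV, both messages share the same keystream S_i, so C_i ⊕ C'_i = P_i ⊕ P'_i and thus P'_i = P_i ⊕ C_i ⊕ C'_i.
P'1: 93 ⊕ 126 ⊕ 162 = 129.
P'2: 216 ⊕ 33 ⊕ 156 = 101.
P'3: 127 ⊕ 176 ⊕ 252 = 51.
P'4: 100 ⊕ 193 ⊕ 222 = 123.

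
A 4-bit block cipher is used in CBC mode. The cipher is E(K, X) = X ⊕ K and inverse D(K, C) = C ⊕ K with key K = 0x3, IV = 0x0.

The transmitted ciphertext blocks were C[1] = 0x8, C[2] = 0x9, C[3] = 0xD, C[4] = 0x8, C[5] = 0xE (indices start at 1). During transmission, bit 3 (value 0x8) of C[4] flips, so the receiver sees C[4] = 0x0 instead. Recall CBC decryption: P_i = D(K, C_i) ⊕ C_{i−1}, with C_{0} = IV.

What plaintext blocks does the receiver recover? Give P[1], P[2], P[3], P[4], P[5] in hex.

P[1] = 0xB, P[2] = 0x2, P[3] = 0x7, P[4] = 0xE, P[5] = 0xD

Only C[4] changed, to 0x0. In CBC, a change in C_i garbles P_i and flips the same bit in P_{i+1}. Decrypting the received ciphertext:
P[1]: D(K, 0x8) = 0xB; 0xB ⊕ 0x0 = 0xB.
P[2]: D(K, 0x9) = 0xA; 0xA ⊕ 0x8 = 0x2.
P[3]: D(K, 0xD) = 0xE; 0xE ⊕ 0x9 = 0x7.
P[4]: D(K, 0x0) = 0x3; 0x3 ⊕ 0xD = 0xE.
P[5]: D(K, 0xE) = 0xD; 0xD ⊕ 0x0 = 0xD.
Blocks that differ from the original plaintext: P[4], P[5].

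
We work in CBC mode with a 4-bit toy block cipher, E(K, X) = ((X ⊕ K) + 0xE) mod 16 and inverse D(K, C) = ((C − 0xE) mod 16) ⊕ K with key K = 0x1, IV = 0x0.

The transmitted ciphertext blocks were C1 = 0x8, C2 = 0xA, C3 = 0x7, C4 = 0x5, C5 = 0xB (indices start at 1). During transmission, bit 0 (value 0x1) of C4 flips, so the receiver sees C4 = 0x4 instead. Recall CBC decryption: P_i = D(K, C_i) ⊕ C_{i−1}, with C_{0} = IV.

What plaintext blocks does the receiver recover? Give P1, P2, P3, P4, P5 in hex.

Only C4 changed, to 0x4. In CBC, a change in C_i garbles P_i and flips the same bit in P_{i+1}. Decrypting the received ciphertext:
P1: D(K, 0x8) = 0xB; 0xB ⊕ 0x0 = 0xB.
P2: D(K, 0xA) = 0xD; 0xD ⊕ 0x8 = 0x5.
P3: D(K, 0x7) = 0x8; 0x8 ⊕ 0xA = 0x2.
P4: D(K, 0x4) = 0x7; 0x7 ⊕ 0x7 = 0x0.
P5: D(K, 0xB) = 0xC; 0xC ⊕ 0x4 = 0x8.
Blocks that differ from the original plaintext: P4, P5.

P1 = 0xB, P2 = 0x5, P3 = 0x2, P4 = 0x0, P5 = 0x8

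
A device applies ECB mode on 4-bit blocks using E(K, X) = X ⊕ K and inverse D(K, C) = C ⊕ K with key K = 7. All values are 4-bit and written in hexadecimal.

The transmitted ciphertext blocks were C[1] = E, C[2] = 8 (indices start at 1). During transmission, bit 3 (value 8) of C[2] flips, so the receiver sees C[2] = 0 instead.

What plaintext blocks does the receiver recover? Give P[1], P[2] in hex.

ECB decryption: P_i = D(K, C_i).
Only C[2] changed, to 0. In ECB, a change in C_i affects only P_i. Decrypting the received ciphertext:
P[1]: D(K, E) = 9.
P[2]: D(K, 0) = 7.
Blocks that differ from the original plaintext: P[2].

P[1] = 9, P[2] = 7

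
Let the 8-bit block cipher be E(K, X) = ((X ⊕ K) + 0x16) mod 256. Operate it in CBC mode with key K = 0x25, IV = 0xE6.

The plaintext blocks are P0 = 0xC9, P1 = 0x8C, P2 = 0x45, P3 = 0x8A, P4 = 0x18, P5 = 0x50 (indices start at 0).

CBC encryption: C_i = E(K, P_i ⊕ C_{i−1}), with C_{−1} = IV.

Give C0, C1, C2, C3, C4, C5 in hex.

C0: P0 ⊕ 0xE6 = 0x2F; E(K, 0x2F) = 0x20.
C1: P1 ⊕ 0x20 = 0xAC; E(K, 0xAC) = 0x9F.
C2: P2 ⊕ 0x9F = 0xDA; E(K, 0xDA) = 0x15.
C3: P3 ⊕ 0x15 = 0x9F; E(K, 0x9F) = 0xD0.
C4: P4 ⊕ 0xD0 = 0xC8; E(K, 0xC8) = 0x03.
C5: P5 ⊕ 0x03 = 0x53; E(K, 0x53) = 0x8C.

C0 = 0x20, C1 = 0x9F, C2 = 0x15, C3 = 0xD0, C4 = 0x03, C5 = 0x8C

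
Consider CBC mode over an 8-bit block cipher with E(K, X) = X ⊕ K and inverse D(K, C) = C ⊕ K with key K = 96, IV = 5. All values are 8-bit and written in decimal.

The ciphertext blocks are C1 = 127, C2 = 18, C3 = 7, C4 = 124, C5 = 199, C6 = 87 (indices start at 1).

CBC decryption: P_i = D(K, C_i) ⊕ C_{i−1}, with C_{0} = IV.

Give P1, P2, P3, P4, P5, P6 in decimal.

P1 = 26, P2 = 13, P3 = 117, P4 = 27, P5 = 219, P6 = 240

P1: D(K, 127) = 31; 31 ⊕ 5 = 26.
P2: D(K, 18) = 114; 114 ⊕ 127 = 13.
P3: D(K, 7) = 103; 103 ⊕ 18 = 117.
P4: D(K, 124) = 28; 28 ⊕ 7 = 27.
P5: D(K, 199) = 167; 167 ⊕ 124 = 219.
P6: D(K, 87) = 55; 55 ⊕ 199 = 240.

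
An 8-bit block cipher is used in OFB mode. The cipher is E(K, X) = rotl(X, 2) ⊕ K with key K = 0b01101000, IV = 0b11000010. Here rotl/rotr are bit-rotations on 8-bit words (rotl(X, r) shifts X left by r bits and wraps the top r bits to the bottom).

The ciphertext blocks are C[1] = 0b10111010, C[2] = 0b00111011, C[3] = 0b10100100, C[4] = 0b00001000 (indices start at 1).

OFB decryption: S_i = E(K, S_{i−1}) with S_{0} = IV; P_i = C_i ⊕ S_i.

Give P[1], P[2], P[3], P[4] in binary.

P[1] = 0b11011001, P[2] = 0b11011110, P[3] = 0b01011011, P[4] = 0b10011111

P[1]: S = E(K, 0b11000010) = 0b01100011; 0b10111010 ⊕ 0b01100011 = 0b11011001.
P[2]: S = E(K, 0b01100011) = 0b11100101; 0b00111011 ⊕ 0b11100101 = 0b11011110.
P[3]: S = E(K, 0b11100101) = 0b11111111; 0b10100100 ⊕ 0b11111111 = 0b01011011.
P[4]: S = E(K, 0b11111111) = 0b10010111; 0b00001000 ⊕ 0b10010111 = 0b10011111.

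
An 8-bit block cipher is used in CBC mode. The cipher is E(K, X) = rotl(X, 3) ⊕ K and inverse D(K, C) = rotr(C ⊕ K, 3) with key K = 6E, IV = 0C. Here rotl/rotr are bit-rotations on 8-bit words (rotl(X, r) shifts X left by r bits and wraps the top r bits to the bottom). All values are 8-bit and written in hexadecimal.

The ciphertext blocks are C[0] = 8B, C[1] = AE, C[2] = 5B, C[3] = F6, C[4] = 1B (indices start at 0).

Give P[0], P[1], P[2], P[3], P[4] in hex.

CBC decryption: P_i = D(K, C_i) ⊕ C_{i−1}, with C_{−1} = IV.
P[0]: D(K, 8B) = BC; BC ⊕ 0C = B0.
P[1]: D(K, AE) = 18; 18 ⊕ 8B = 93.
P[2]: D(K, 5B) = A6; A6 ⊕ AE = 08.
P[3]: D(K, F6) = 13; 13 ⊕ 5B = 48.
P[4]: D(K, 1B) = AE; AE ⊕ F6 = 58.

P[0] = B0, P[1] = 93, P[2] = 08, P[3] = 48, P[4] = 58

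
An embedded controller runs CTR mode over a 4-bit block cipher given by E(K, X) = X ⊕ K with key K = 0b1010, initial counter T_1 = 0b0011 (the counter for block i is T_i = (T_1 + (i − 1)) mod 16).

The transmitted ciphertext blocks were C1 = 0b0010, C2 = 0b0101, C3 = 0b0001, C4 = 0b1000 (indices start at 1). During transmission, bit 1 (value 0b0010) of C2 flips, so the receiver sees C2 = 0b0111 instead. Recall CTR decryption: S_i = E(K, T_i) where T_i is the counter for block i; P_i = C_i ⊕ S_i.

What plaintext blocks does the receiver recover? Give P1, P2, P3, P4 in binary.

P1 = 0b1011, P2 = 0b1001, P3 = 0b1110, P4 = 0b0100

Only C2 changed, to 0b0111. In CTR, a change in C_i flips the same bit in P_i only; the keystream is unaffected. Decrypting the received ciphertext:
P1: T = 0b0011, S = E(K, T) = 0b1001; 0b0010 ⊕ 0b1001 = 0b1011.
P2: T = 0b0100, S = E(K, T) = 0b1110; 0b0111 ⊕ 0b1110 = 0b1001.
P3: T = 0b0101, S = E(K, T) = 0b1111; 0b0001 ⊕ 0b1111 = 0b1110.
P4: T = 0b0110, S = E(K, T) = 0b1100; 0b1000 ⊕ 0b1100 = 0b0100.
Blocks that differ from the original plaintext: P2.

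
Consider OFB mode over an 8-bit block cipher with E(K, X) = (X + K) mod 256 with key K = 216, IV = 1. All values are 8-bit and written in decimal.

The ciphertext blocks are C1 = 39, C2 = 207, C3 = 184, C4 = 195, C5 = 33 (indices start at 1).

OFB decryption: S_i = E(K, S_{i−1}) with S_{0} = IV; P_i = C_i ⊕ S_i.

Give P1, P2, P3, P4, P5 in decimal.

P1 = 254, P2 = 126, P3 = 49, P4 = 162, P5 = 24

P1: S = E(K, 1) = 217; 39 ⊕ 217 = 254.
P2: S = E(K, 217) = 177; 207 ⊕ 177 = 126.
P3: S = E(K, 177) = 137; 184 ⊕ 137 = 49.
P4: S = E(K, 137) = 97; 195 ⊕ 97 = 162.
P5: S = E(K, 97) = 57; 33 ⊕ 57 = 24.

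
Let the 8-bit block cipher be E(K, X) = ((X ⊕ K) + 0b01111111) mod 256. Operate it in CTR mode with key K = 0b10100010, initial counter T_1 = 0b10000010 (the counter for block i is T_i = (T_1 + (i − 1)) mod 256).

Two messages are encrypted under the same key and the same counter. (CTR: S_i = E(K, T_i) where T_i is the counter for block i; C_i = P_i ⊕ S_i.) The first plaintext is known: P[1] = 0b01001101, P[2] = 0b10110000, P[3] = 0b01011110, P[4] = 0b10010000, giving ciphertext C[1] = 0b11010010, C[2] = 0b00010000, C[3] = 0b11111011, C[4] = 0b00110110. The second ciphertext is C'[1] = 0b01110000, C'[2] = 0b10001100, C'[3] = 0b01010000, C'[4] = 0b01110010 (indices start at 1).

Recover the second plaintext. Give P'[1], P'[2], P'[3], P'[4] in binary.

P'[1] = 0b11101111, P'[2] = 0b00101100, P'[3] = 0b11110101, P'[4] = 0b11010100

In CTR with a reused counter, both messages share the same keystream S_i, so C_i ⊕ C'_i = P_i ⊕ P'_i and thus P'_i = P_i ⊕ C_i ⊕ C'_i.
P'[1]: 0b01001101 ⊕ 0b11010010 ⊕ 0b01110000 = 0b11101111.
P'[2]: 0b10110000 ⊕ 0b00010000 ⊕ 0b10001100 = 0b00101100.
P'[3]: 0b01011110 ⊕ 0b11111011 ⊕ 0b01010000 = 0b11110101.
P'[4]: 0b10010000 ⊕ 0b00110110 ⊕ 0b01110010 = 0b11010100.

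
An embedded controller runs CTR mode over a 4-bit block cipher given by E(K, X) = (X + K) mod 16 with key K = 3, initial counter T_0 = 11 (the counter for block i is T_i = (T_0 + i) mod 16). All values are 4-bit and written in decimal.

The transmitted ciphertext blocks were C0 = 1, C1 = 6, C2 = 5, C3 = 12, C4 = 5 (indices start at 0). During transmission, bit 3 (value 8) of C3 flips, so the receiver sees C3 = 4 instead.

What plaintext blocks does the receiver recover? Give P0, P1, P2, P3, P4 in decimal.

P0 = 15, P1 = 9, P2 = 5, P3 = 5, P4 = 7

CTR decryption: S_i = E(K, T_i) where T_i is the counter for block i; P_i = C_i ⊕ S_i.
Only C3 changed, to 4. In CTR, a change in C_i flips the same bit in P_i only; the keystream is unaffected. Decrypting the received ciphertext:
P0: T = 11, S = E(K, T) = 14; 1 ⊕ 14 = 15.
P1: T = 12, S = E(K, T) = 15; 6 ⊕ 15 = 9.
P2: T = 13, S = E(K, T) = 0; 5 ⊕ 0 = 5.
P3: T = 14, S = E(K, T) = 1; 4 ⊕ 1 = 5.
P4: T = 15, S = E(K, T) = 2; 5 ⊕ 2 = 7.
Blocks that differ from the original plaintext: P3.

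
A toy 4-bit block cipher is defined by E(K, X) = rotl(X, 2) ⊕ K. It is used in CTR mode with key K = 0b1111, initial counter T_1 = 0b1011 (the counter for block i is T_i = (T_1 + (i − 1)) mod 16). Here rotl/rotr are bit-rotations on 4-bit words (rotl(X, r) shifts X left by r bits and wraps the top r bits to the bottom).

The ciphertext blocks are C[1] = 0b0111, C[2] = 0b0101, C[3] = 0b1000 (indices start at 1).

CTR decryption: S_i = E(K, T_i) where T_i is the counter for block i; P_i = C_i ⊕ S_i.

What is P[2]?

P[2]: T = 0b1100, S = E(K, T) = 0b1100; 0b0101 ⊕ 0b1100 = 0b1001.

P[2] = 0b1001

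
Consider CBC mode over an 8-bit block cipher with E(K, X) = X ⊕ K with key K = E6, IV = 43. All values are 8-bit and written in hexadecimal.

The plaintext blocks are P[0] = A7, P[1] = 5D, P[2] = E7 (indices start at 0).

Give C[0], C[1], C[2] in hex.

C[0] = 02, C[1] = B9, C[2] = B8

CBC encryption: C_i = E(K, P_i ⊕ C_{i−1}), with C_{−1} = IV.
C[0]: P[0] ⊕ 43 = E4; E(K, E4) = 02.
C[1]: P[1] ⊕ 02 = 5F; E(K, 5F) = B9.
C[2]: P[2] ⊕ B9 = 5E; E(K, 5E) = B8.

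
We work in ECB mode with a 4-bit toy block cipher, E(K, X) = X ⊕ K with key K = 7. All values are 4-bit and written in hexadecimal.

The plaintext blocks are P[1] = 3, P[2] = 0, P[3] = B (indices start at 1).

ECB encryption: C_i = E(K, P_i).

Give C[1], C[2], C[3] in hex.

C[1]: E(K, 3) = 4.
C[2]: E(K, 0) = 7.
C[3]: E(K, B) = C.

C[1] = 4, C[2] = 7, C[3] = C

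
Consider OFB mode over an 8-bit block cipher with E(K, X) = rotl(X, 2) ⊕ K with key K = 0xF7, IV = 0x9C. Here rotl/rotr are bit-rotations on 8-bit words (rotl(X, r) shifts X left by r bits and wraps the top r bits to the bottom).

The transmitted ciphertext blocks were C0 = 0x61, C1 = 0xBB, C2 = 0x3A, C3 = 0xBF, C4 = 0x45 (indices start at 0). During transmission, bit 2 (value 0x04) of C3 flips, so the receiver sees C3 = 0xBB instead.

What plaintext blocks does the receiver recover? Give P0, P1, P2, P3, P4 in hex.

P0 = 0xE4, P1 = 0x5A, P2 = 0x4A, P3 = 0x8D, P4 = 0x6A

OFB decryption: S_i = E(K, S_{i−1}) with S_{−1} = IV; P_i = C_i ⊕ S_i.
Only C3 changed, to 0xBB. In OFB, a change in C_i flips the same bit in P_i only; the keystream is unaffected. Decrypting the received ciphertext:
P0: S = E(K, 0x9C) = 0x85; 0x61 ⊕ 0x85 = 0xE4.
P1: S = E(K, 0x85) = 0xE1; 0xBB ⊕ 0xE1 = 0x5A.
P2: S = E(K, 0xE1) = 0x70; 0x3A ⊕ 0x70 = 0x4A.
P3: S = E(K, 0x70) = 0x36; 0xBB ⊕ 0x36 = 0x8D.
P4: S = E(K, 0x36) = 0x2F; 0x45 ⊕ 0x2F = 0x6A.
Blocks that differ from the original plaintext: P3.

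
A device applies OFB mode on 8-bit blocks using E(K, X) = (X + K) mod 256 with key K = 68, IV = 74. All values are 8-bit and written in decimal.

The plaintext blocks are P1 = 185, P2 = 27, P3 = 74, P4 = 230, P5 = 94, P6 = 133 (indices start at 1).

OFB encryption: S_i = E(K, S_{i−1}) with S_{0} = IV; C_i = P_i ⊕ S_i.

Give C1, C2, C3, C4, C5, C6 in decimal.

C1: S = E(K, 74) = 142; 185 ⊕ 142 = 55.
C2: S = E(K, 142) = 210; 27 ⊕ 210 = 201.
C3: S = E(K, 210) = 22; 74 ⊕ 22 = 92.
C4: S = E(K, 22) = 90; 230 ⊕ 90 = 188.
C5: S = E(K, 90) = 158; 94 ⊕ 158 = 192.
C6: S = E(K, 158) = 226; 133 ⊕ 226 = 103.

C1 = 55, C2 = 201, C3 = 92, C4 = 188, C5 = 192, C6 = 103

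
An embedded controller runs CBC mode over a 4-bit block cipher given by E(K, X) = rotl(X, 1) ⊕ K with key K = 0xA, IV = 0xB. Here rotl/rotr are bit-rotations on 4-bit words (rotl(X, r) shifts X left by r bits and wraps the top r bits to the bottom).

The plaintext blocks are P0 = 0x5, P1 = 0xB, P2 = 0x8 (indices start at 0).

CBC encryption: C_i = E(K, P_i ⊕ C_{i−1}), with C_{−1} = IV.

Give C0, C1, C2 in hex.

C0: P0 ⊕ 0xB = 0xE; E(K, 0xE) = 0x7.
C1: P1 ⊕ 0x7 = 0xC; E(K, 0xC) = 0x3.
C2: P2 ⊕ 0x3 = 0xB; E(K, 0xB) = 0xD.

C0 = 0x7, C1 = 0x3, C2 = 0xD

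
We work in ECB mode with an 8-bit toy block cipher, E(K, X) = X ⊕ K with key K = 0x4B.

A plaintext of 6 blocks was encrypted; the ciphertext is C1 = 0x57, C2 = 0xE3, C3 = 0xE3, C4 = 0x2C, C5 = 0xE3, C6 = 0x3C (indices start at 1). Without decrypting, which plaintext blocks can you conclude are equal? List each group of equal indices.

P2 = P3 = P5

ECB encrypts each block independently with the same key, so equal ciphertext blocks imply equal plaintext blocks.
C2 = C3 = C5 = 0xE3, so P2 = P3 = P5.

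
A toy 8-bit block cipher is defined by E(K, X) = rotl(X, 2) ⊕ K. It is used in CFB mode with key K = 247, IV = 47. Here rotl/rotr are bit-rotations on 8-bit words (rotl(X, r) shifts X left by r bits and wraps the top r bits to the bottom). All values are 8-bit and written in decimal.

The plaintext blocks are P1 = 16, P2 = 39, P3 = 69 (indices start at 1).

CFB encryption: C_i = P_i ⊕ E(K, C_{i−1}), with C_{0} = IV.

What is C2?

C1: E(K, 47) = 75; 16 ⊕ 75 = 91.
C2: E(K, 91) = 154; 39 ⊕ 154 = 189.

C2 = 189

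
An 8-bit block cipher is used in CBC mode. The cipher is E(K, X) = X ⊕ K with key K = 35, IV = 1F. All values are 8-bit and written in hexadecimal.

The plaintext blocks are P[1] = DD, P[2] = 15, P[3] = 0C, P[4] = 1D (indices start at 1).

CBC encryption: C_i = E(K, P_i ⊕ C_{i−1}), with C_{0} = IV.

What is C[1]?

C[1]: P[1] ⊕ 1F = C2; E(K, C2) = F7.

C[1] = F7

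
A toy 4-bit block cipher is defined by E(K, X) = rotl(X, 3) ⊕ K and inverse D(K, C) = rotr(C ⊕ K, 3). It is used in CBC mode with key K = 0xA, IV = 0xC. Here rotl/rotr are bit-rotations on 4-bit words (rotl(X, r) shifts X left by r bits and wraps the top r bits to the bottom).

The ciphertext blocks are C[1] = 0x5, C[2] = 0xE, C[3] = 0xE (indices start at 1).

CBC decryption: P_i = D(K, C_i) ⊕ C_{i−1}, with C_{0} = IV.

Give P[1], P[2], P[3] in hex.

P[1]: D(K, 0x5) = 0xF; 0xF ⊕ 0xC = 0x3.
P[2]: D(K, 0xE) = 0x8; 0x8 ⊕ 0x5 = 0xD.
P[3]: D(K, 0xE) = 0x8; 0x8 ⊕ 0xE = 0x6.

P[1] = 0x3, P[2] = 0xD, P[3] = 0x6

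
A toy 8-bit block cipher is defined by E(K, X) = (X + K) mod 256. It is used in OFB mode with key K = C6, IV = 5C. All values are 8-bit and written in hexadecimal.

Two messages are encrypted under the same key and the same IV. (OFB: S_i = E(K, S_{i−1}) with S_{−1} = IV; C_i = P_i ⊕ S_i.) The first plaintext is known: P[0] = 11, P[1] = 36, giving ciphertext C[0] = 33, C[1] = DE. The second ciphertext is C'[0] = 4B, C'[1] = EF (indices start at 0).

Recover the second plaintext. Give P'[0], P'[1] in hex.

In OFB with a reused IV, both messages share the same keystream S_i, so C_i ⊕ C'_i = P_i ⊕ P'_i and thus P'_i = P_i ⊕ C_i ⊕ C'_i.
P'[0]: 11 ⊕ 33 ⊕ 4B = 69.
P'[1]: 36 ⊕ DE ⊕ EF = 07.

P'[0] = 69, P'[1] = 07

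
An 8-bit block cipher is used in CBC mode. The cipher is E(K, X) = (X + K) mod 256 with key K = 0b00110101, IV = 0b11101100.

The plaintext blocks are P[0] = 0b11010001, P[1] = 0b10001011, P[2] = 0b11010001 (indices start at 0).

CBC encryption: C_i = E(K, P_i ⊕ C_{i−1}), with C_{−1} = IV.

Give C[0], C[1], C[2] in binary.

C[0]: P[0] ⊕ 0b11101100 = 0b00111101; E(K, 0b00111101) = 0b01110010.
C[1]: P[1] ⊕ 0b01110010 = 0b11111001; E(K, 0b11111001) = 0b00101110.
C[2]: P[2] ⊕ 0b00101110 = 0b11111111; E(K, 0b11111111) = 0b00110100.

C[0] = 0b01110010, C[1] = 0b00101110, C[2] = 0b00110100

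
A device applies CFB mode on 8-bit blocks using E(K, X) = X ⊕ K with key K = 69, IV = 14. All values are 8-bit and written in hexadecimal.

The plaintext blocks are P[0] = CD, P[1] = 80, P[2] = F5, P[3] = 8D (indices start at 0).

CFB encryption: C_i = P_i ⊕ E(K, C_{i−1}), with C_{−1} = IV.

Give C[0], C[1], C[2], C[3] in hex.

C[0] = B0, C[1] = 59, C[2] = C5, C[3] = 21

C[0]: E(K, 14) = 7D; CD ⊕ 7D = B0.
C[1]: E(K, B0) = D9; 80 ⊕ D9 = 59.
C[2]: E(K, 59) = 30; F5 ⊕ 30 = C5.
C[3]: E(K, C5) = AC; 8D ⊕ AC = 21.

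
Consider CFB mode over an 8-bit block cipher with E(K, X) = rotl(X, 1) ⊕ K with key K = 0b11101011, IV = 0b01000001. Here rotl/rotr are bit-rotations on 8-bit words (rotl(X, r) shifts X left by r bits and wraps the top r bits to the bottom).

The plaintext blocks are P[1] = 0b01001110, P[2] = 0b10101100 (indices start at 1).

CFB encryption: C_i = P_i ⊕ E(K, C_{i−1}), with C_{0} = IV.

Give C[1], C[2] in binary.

C[1] = 0b00100111, C[2] = 0b00001001

C[1]: E(K, 0b01000001) = 0b01101001; 0b01001110 ⊕ 0b01101001 = 0b00100111.
C[2]: E(K, 0b00100111) = 0b10100101; 0b10101100 ⊕ 0b10100101 = 0b00001001.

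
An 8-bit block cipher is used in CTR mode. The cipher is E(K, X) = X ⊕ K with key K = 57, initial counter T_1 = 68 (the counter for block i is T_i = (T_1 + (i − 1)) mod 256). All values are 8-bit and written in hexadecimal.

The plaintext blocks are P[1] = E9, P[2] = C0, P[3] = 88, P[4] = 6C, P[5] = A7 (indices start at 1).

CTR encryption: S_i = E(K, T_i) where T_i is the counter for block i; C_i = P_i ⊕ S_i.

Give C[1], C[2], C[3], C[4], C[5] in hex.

C[1] = D6, C[2] = FE, C[3] = B5, C[4] = 50, C[5] = 9C

C[1]: T = 68, S = E(K, T) = 3F; E9 ⊕ 3F = D6.
C[2]: T = 69, S = E(K, T) = 3E; C0 ⊕ 3E = FE.
C[3]: T = 6A, S = E(K, T) = 3D; 88 ⊕ 3D = B5.
C[4]: T = 6B, S = E(K, T) = 3C; 6C ⊕ 3C = 50.
C[5]: T = 6C, S = E(K, T) = 3B; A7 ⊕ 3B = 9C.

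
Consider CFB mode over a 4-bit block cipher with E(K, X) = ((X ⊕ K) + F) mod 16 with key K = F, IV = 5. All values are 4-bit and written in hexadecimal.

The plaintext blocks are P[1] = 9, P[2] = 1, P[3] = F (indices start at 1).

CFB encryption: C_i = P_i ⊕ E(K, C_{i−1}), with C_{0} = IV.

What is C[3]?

C[1]: E(K, 5) = 9; 9 ⊕ 9 = 0.
C[2]: E(K, 0) = E; 1 ⊕ E = F.
C[3]: E(K, F) = F; F ⊕ F = 0.

C[3] = 0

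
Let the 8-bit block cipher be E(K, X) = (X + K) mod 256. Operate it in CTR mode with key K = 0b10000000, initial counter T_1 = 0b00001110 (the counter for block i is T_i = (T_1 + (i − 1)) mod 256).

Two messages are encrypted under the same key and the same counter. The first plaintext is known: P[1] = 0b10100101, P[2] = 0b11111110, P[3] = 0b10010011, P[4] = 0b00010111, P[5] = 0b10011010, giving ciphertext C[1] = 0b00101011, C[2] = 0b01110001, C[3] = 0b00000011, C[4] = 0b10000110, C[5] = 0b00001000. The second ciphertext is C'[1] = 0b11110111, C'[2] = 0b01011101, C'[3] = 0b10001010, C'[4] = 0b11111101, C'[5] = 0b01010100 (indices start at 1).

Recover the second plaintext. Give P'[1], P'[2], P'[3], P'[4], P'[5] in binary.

P'[1] = 0b01111001, P'[2] = 0b11010010, P'[3] = 0b00011010, P'[4] = 0b01101100, P'[5] = 0b11000110

In CTR with a reused counter, both messages share the same keystream S_i, so C_i ⊕ C'_i = P_i ⊕ P'_i and thus P'_i = P_i ⊕ C_i ⊕ C'_i.
P'[1]: 0b10100101 ⊕ 0b00101011 ⊕ 0b11110111 = 0b01111001.
P'[2]: 0b11111110 ⊕ 0b01110001 ⊕ 0b01011101 = 0b11010010.
P'[3]: 0b10010011 ⊕ 0b00000011 ⊕ 0b10001010 = 0b00011010.
P'[4]: 0b00010111 ⊕ 0b10000110 ⊕ 0b11111101 = 0b01101100.
P'[5]: 0b10011010 ⊕ 0b00001000 ⊕ 0b01010100 = 0b11000110.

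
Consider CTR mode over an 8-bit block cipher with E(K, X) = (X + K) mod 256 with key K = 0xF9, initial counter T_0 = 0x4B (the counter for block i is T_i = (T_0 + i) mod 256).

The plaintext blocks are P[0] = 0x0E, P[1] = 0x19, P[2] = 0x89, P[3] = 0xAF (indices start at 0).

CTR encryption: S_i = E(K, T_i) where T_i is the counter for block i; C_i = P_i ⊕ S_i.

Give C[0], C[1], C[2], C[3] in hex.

C[0] = 0x4A, C[1] = 0x5C, C[2] = 0xCF, C[3] = 0xE8

C[0]: T = 0x4B, S = E(K, T) = 0x44; 0x0E ⊕ 0x44 = 0x4A.
C[1]: T = 0x4C, S = E(K, T) = 0x45; 0x19 ⊕ 0x45 = 0x5C.
C[2]: T = 0x4D, S = E(K, T) = 0x46; 0x89 ⊕ 0x46 = 0xCF.
C[3]: T = 0x4E, S = E(K, T) = 0x47; 0xAF ⊕ 0x47 = 0xE8.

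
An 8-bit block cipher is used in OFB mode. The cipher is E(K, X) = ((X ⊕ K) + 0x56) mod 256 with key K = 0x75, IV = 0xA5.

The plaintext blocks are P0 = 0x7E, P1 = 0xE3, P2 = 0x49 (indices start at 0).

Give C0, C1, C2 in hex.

C0 = 0x58, C1 = 0x4A, C2 = 0x7B

OFB encryption: S_i = E(K, S_{i−1}) with S_{−1} = IV; C_i = P_i ⊕ S_i.
C0: S = E(K, 0xA5) = 0x26; 0x7E ⊕ 0x26 = 0x58.
C1: S = E(K, 0x26) = 0xA9; 0xE3 ⊕ 0xA9 = 0x4A.
C2: S = E(K, 0xA9) = 0x32; 0x49 ⊕ 0x32 = 0x7B.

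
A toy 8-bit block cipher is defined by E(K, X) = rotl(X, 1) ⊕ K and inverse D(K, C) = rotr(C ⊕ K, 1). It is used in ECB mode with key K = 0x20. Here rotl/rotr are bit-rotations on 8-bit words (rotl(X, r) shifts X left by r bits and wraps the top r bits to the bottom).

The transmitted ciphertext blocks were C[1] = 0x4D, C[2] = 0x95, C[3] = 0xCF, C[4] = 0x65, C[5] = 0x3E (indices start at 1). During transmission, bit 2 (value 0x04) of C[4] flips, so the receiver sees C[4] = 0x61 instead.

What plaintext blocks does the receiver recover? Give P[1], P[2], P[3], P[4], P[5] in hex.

ECB decryption: P_i = D(K, C_i).
Only C[4] changed, to 0x61. In ECB, a change in C_i affects only P_i. Decrypting the received ciphertext:
P[1]: D(K, 0x4D) = 0xB6.
P[2]: D(K, 0x95) = 0xDA.
P[3]: D(K, 0xCF) = 0xF7.
P[4]: D(K, 0x61) = 0xA0.
P[5]: D(K, 0x3E) = 0x0F.
Blocks that differ from the original plaintext: P[4].

P[1] = 0xB6, P[2] = 0xDA, P[3] = 0xF7, P[4] = 0xA0, P[5] = 0x0F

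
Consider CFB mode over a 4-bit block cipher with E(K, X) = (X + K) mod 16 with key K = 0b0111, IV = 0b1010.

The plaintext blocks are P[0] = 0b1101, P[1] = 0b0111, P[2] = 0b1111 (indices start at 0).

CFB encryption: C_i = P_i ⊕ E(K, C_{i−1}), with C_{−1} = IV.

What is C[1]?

C[1] = 0b0100

C[0]: E(K, 0b1010) = 0b0001; 0b1101 ⊕ 0b0001 = 0b1100.
C[1]: E(K, 0b1100) = 0b0011; 0b0111 ⊕ 0b0011 = 0b0100.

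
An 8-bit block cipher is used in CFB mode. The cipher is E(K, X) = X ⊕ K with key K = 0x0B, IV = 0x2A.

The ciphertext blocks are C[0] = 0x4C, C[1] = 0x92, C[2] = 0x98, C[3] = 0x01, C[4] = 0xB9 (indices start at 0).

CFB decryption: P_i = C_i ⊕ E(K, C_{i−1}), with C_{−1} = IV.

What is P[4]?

P[4] = 0xB3

P[4]: E(K, 0x01) = 0x0A; 0xB9 ⊕ 0x0A = 0xB3.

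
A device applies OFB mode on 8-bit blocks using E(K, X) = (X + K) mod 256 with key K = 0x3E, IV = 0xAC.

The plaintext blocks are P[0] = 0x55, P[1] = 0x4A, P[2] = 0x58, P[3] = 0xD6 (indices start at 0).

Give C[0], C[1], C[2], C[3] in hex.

C[0] = 0xBF, C[1] = 0x62, C[2] = 0x3E, C[3] = 0x72

OFB encryption: S_i = E(K, S_{i−1}) with S_{−1} = IV; C_i = P_i ⊕ S_i.
C[0]: S = E(K, 0xAC) = 0xEA; 0x55 ⊕ 0xEA = 0xBF.
C[1]: S = E(K, 0xEA) = 0x28; 0x4A ⊕ 0x28 = 0x62.
C[2]: S = E(K, 0x28) = 0x66; 0x58 ⊕ 0x66 = 0x3E.
C[3]: S = E(K, 0x66) = 0xA4; 0xD6 ⊕ 0xA4 = 0x72.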